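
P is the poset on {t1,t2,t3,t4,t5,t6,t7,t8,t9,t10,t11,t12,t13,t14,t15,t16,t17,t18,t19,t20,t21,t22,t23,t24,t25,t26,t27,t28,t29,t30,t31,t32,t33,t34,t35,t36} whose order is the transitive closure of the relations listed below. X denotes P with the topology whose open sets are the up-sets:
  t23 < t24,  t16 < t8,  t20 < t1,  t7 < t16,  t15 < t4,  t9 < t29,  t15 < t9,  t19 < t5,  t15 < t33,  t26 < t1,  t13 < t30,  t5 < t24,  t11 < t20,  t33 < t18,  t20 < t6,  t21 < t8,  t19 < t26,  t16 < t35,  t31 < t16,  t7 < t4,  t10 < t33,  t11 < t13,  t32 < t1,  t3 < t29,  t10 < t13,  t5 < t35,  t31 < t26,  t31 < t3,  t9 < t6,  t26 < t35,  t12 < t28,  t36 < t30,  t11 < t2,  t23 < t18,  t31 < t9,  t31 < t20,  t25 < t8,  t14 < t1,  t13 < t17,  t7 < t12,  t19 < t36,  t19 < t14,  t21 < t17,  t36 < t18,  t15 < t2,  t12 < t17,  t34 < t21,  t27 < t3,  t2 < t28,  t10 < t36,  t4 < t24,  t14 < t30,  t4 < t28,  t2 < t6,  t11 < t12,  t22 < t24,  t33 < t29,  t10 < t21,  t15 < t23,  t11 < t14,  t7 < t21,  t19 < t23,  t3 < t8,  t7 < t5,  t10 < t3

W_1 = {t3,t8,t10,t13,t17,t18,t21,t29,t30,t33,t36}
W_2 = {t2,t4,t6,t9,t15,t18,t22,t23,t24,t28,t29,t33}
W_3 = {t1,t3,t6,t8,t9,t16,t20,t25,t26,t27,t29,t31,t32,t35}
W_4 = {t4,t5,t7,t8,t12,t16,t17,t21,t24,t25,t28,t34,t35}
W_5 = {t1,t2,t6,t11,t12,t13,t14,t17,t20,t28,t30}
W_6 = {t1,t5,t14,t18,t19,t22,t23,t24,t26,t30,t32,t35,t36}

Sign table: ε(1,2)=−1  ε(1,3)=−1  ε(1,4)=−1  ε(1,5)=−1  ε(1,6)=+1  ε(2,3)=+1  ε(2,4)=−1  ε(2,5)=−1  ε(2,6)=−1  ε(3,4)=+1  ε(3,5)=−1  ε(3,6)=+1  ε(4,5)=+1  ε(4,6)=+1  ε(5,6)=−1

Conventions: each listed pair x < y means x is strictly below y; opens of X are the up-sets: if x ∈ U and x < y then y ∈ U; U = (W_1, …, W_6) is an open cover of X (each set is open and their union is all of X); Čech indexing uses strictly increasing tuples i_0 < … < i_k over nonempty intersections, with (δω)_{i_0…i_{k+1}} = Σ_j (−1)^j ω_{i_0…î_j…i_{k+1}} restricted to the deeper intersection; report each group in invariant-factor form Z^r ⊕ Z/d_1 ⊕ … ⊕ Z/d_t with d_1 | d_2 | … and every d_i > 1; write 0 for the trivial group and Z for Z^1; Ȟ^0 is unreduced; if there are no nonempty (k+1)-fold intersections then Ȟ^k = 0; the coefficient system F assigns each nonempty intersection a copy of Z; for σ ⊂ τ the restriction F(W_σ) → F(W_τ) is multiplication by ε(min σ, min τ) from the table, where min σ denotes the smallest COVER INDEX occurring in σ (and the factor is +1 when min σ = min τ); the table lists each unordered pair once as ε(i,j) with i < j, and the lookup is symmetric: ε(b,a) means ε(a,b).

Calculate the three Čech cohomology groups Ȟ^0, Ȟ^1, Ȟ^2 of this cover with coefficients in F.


Ȟ^0(U;F) ≅ 0, Ȟ^1(U;F) ≅ Z/2, Ȟ^2(U;F) ≅ Z

nonempty overlaps:
  W12={t18,t29,t33} W13={t3,t8,t29} W14={t8,t17,t21} W15={t13,t17,t30} W16={t18,t30,t36} W23={t6,t9,t29} W24={t4,t24,t28} W25={t2,t6,t28} W26={t18,t22,t23,t24} W34={t8,t16,t25,t35} W35={t1,t6,t20} W36={t1,t26,t32,t35} W45={t12,t17,t28} W46={t5,t24,t35} W56={t1,t14,t30}
  W123={t29} W126={t18} W134={t8} W145={t17} W156={t30} W235={t6} W245={t28} W246={t24} W346={t35} W356={t1}
C dims 6,15,10; δ0: rk 6, SNF 1^5·2; δ1: rk 9, SNF 1^9
degree 0: 6−6−0 = 0 → Ȟ^0 ≅ 0
degree 1: 15−9−6 = 0 plus torsion [2] → Ȟ^1 ≅ Z/2
degree 2: 10−0−9 = 1 → Ȟ^2 ≅ Z


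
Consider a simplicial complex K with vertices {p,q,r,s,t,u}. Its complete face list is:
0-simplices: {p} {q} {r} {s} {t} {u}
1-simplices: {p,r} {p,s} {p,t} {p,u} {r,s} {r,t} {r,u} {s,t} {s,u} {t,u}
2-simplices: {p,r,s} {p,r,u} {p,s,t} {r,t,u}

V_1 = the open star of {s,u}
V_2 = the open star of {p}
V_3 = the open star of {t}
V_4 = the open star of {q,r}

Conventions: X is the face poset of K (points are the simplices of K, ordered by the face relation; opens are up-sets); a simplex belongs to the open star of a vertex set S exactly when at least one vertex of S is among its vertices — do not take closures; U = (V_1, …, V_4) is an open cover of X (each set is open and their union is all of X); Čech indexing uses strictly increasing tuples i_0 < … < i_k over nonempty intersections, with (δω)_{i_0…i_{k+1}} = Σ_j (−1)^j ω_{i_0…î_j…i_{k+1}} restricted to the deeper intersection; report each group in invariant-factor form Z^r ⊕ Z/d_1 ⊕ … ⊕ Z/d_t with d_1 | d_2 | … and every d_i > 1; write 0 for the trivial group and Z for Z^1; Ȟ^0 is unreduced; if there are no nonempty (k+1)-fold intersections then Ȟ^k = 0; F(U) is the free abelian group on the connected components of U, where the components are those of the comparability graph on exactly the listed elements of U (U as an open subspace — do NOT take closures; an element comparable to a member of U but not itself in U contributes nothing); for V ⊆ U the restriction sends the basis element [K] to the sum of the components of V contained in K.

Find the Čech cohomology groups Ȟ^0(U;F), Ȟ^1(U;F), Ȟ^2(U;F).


nerve simplices:
  V1={{s},{u},{p,s},{p,u},{r,s},{r,u},{s,t},{s,u},{t,u},{p,r,s},{p,r,u},{p,s,t},{r,t,u}} V2={{p},{p,r},{p,s},{p,t},{p,u},{p,r,s},{p,r,u},{p,s,t}} V3={{t},{p,t},{r,t},{s,t},{t,u},{p,s,t},{r,t,u}} V4={{q},{r},{p,r},{r,s},{r,t},{r,u},{p,r,s},{p,r,u},{r,t,u}}
  V12={{p,s},{p,u},{p,r,s},{p,r,u},{p,s,t}} V13={{s,t},{t,u},{p,s,t},{r,t,u}} V14={{r,s},{r,u},{p,r,s},{p,r,u},{r,t,u}} V23={{p,t},{p,s,t}} V24={{p,r},{p,r,s},{p,r,u}} V34={{r,t},{r,t,u}}
  V123={{p,s,t}} V124={{p,r,s},{p,r,u}} V134={{r,t,u}}
components per intersection:
  V1: {{s},{u},{p,s},{p,u},{r,s},{r,u},{s,t},{s,u},{t,u},{p,r,s},{p,r,u},{p,s,t},{r,t,u}}
  V2: {{p},{p,r},{p,s},{p,t},{p,u},{p,r,s},{p,r,u},{p,s,t}}
  V3: {{t},{p,t},{r,t},{s,t},{t,u},{p,s,t},{r,t,u}}
  V4: {{q}} {{r},{p,r},{r,s},{r,t},{r,u},{p,r,s},{p,r,u},{r,t,u}}
  V12: {{p,s},{p,r,s},{p,s,t}} {{p,u},{p,r,u}}
  V13: {{s,t},{p,s,t}} {{t,u},{r,t,u}}
  V14: {{r,s},{p,r,s}} {{r,u},{p,r,u},{r,t,u}}
  V23: {{p,t},{p,s,t}}
  V24: {{p,r},{p,r,s},{p,r,u}}
  V34: {{r,t},{r,t,u}}
  V123: {{p,s,t}}
  V124: {{p,r,s}} {{p,r,u}}
  V134: {{r,t,u}}
C dims 5,9,4; δ0: rk 3, SNF 1^3; δ1: rk 4, SNF 1^4
degree 0: 5−3−0 = 2 → Ȟ^0 ≅ Z^2
degree 1: 9−4−3 = 2 → Ȟ^1 ≅ Z^2
degree 2: 4−0−4 = 0 → Ȟ^2 ≅ 0

Ȟ^0 = Z^2, Ȟ^1 = Z^2, Ȟ^2 = 0


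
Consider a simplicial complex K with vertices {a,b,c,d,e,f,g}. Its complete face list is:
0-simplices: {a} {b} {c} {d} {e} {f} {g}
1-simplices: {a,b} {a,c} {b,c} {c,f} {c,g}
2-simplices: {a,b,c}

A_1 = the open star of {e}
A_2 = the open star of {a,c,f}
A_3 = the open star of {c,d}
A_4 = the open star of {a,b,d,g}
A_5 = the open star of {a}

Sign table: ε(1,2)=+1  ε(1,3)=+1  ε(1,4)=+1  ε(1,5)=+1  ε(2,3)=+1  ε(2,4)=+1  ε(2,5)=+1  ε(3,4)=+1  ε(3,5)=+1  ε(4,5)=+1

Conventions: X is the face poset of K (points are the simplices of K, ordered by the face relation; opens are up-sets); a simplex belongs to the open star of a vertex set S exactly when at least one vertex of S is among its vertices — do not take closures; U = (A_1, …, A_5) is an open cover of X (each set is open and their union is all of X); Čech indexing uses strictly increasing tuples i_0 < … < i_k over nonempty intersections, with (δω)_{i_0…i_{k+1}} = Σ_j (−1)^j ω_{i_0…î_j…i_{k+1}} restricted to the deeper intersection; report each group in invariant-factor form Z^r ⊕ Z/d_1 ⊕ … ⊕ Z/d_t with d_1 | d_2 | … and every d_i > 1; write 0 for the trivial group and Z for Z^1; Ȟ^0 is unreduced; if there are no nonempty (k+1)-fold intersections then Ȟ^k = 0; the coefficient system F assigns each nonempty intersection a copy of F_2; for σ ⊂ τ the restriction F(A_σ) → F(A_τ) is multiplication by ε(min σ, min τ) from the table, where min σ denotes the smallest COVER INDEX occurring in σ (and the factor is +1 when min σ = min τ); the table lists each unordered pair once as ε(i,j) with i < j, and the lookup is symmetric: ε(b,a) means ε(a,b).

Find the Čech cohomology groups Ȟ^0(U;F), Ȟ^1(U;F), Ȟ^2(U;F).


intersection data:
  A1={{e}} A2={{a},{c},{f},{a,b},{a,c},{b,c},{c,f},{c,g},{a,b,c}} A3={{c},{d},{a,c},{b,c},{c,f},{c,g},{a,b,c}} A4={{a},{b},{d},{g},{a,b},{a,c},{b,c},{c,g},{a,b,c}} A5={{a},{a,b},{a,c},{a,b,c}}
  A23={{c},{a,c},{b,c},{c,f},{c,g},{a,b,c}} A24={{a},{a,b},{a,c},{b,c},{c,g},{a,b,c}} A25={{a},{a,b},{a,c},{a,b,c}} A34={{d},{a,c},{b,c},{c,g},{a,b,c}} A35={{a,c},{a,b,c}} A45={{a},{a,b},{a,c},{a,b,c}}
  A234={{a,c},{b,c},{c,g},{a,b,c}} A235={{a,c},{a,b,c}} A245={{a},{a,b},{a,c},{a,b,c}} A345={{a,c},{a,b,c}}
  A2345={{a,c},{a,b,c}}
C dims 5,6,4,1; δ0: rk_F2 3; δ1: rk_F2 3; δ2: rk_F2 1
Ȟ^0 = (5 − 3) − 0 = 2, so Ȟ^0 ≅ Z/2 ⊕ Z/2
Ȟ^1 = (6 − 3) − 3 = 0, so Ȟ^1 ≅ 0
Ȟ^2 = (4 − 1) − 3 = 0, so Ȟ^2 ≅ 0

Ȟ^0 ≅ Z/2 ⊕ Z/2, Ȟ^1 ≅ 0 and Ȟ^2 ≅ 0


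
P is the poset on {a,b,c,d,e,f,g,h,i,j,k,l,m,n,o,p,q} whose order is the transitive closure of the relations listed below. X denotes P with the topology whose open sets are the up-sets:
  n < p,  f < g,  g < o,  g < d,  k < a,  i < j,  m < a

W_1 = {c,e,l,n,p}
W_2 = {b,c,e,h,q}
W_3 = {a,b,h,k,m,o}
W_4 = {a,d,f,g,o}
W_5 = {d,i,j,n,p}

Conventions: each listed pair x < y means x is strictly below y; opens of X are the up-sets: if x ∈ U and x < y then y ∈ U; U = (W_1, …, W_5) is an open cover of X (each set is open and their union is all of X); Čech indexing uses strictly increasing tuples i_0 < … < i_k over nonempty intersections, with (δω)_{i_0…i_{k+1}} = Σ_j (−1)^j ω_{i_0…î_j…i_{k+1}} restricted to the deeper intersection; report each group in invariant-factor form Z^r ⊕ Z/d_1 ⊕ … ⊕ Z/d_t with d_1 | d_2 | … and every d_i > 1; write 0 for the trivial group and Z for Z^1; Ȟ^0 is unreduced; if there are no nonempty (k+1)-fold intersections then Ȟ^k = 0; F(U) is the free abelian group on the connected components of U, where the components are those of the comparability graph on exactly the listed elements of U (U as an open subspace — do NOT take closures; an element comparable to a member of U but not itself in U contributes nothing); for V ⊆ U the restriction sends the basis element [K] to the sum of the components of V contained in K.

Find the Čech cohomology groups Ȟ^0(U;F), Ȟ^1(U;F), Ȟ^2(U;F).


Ȟ^0 = Z^10, Ȟ^1 = 0 and Ȟ^2 = 0

nerve of the cover:
  W12={c,e} W15={n,p} W23={b,h} W34={a,o} W45={d}
components per intersection:
  W1: {c} {e} {l} {n,p}
  W2: {b} {c} {e} {h} {q}
  W3: {a,k,m} {b} {h} {o}
  W4: {a} {d,f,g,o}
  W5: {d} {i,j} {n,p}
  W12: {c} {e}
  W15: {n,p}
  W23: {b} {h}
  W34: {a} {o}
  W45: {d}
C dims 18,8; δ0: rk 8, SNF 1^8
Ȟ^0 = (18 − 8) − 0 = 10, so Ȟ^0 ≅ Z^10
Ȟ^1 = (8 − 0) − 8 = 0, so Ȟ^1 ≅ 0
Ȟ^2 = (0 − 0) − 0 = 0, so Ȟ^2 ≅ 0


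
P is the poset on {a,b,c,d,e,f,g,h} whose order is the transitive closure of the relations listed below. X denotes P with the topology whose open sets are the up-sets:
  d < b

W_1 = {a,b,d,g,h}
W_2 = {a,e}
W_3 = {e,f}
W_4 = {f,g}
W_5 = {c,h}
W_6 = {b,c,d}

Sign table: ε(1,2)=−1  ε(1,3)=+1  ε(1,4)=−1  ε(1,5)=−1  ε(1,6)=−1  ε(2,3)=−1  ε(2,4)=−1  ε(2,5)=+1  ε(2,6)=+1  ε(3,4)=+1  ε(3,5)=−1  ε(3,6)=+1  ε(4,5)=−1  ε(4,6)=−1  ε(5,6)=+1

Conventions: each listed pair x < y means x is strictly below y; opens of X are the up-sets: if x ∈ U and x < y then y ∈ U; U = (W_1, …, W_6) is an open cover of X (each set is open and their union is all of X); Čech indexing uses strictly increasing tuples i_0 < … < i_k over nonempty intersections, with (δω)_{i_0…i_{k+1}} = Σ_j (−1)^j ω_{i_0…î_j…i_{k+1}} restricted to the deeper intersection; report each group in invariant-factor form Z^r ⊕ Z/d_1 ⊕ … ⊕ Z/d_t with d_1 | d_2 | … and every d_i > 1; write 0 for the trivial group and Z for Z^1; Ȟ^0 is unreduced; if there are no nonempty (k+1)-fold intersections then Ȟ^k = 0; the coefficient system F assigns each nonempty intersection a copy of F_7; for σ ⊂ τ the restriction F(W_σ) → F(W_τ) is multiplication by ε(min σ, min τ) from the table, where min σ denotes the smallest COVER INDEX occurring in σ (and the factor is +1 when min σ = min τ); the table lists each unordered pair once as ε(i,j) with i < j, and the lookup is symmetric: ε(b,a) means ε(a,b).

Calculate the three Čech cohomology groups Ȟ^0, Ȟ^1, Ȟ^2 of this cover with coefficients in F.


Ȟ^0(U;F) ≅ 0, Ȟ^1(U;F) ≅ Z/7, Ȟ^2(U;F) ≅ 0

intersection data:
  W12={a} W14={g} W15={h} W16={b,d} W23={e} W34={f} W56={c}
C dims 6,7; δ0: rk_F7 6
Ȟ^0 = (6 − 6) − 0 = 0, so Ȟ^0 ≅ 0
Ȟ^1 = (7 − 0) − 6 = 1, so Ȟ^1 ≅ Z/7
Ȟ^2 = (0 − 0) − 0 = 0, so Ȟ^2 ≅ 0


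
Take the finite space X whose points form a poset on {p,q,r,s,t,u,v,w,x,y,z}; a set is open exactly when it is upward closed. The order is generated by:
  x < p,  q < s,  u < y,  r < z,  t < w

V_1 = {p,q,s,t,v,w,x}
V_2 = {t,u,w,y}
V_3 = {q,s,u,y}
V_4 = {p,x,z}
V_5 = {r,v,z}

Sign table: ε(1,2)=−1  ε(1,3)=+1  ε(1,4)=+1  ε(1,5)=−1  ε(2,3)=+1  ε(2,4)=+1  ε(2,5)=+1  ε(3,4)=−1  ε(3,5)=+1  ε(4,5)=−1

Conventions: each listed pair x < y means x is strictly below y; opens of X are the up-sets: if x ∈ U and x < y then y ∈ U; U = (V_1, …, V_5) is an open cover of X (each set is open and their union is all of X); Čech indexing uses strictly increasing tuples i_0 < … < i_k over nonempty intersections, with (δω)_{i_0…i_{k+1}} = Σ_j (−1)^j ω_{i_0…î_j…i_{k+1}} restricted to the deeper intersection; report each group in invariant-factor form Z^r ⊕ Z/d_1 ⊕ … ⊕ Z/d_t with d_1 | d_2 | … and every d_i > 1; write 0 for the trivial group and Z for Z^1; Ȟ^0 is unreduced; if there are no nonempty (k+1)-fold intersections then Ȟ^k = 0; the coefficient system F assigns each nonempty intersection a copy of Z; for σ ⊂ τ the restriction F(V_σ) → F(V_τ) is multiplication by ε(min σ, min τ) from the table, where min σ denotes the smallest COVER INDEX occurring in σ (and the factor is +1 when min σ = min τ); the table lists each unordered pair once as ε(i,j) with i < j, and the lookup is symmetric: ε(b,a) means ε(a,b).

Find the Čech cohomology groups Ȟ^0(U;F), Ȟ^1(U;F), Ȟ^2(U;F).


Ȟ^0(U;F) ≅ 0, Ȟ^1(U;F) ≅ Z ⊕ Z/2 and Ȟ^2(U;F) ≅ 0

nonempty intersections:
  V12={t,w} V13={q,s} V14={p,x} V15={v} V23={u,y} V45={z}
C dims 5,6; δ0: rk 5, SNF 1^4·2
Ȟ^0: (5−5)−0=0 ⇒ 0
Ȟ^1: (6−0)−5=1 plus torsion [2] ⇒ Z ⊕ Z/2
Ȟ^2: (0−0)−0=0 ⇒ 0


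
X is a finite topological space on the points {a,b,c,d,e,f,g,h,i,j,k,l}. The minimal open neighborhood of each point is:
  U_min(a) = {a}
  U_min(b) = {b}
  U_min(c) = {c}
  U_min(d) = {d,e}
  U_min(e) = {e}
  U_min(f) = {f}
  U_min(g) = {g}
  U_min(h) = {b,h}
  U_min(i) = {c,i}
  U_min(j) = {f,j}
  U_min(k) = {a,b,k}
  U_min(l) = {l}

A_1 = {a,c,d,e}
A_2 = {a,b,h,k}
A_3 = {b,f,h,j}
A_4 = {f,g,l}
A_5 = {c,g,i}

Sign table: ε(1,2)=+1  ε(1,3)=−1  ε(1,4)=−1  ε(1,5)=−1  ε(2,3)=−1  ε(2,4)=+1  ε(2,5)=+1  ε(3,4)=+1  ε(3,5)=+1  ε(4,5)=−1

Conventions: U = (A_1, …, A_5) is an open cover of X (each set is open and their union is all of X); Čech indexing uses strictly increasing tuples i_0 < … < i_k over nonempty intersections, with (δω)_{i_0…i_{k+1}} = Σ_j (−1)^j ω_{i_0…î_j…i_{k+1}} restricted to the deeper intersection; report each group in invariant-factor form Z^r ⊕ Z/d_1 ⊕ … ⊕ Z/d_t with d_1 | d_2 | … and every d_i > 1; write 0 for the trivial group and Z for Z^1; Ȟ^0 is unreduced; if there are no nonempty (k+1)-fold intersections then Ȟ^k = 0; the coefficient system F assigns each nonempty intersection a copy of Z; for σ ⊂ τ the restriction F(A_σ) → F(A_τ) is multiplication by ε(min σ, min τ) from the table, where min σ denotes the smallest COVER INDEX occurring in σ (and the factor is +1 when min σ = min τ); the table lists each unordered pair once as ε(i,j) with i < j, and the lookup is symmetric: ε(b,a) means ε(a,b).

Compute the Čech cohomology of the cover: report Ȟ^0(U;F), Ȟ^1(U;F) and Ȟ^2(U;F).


Ȟ^0 = 0,  Ȟ^1 = Z/2,  Ȟ^2 = 0

nonempty intersections:
  A12={a} A15={c} A23={b,h} A34={f} A45={g}
C dims 5,5; δ0: rk 5, SNF 1^4·2
Ȟ^0: (5−5)−0=0 ⇒ 0
Ȟ^1: (5−0)−5=0 plus torsion [2] ⇒ Z/2
Ȟ^2: (0−0)−0=0 ⇒ 0


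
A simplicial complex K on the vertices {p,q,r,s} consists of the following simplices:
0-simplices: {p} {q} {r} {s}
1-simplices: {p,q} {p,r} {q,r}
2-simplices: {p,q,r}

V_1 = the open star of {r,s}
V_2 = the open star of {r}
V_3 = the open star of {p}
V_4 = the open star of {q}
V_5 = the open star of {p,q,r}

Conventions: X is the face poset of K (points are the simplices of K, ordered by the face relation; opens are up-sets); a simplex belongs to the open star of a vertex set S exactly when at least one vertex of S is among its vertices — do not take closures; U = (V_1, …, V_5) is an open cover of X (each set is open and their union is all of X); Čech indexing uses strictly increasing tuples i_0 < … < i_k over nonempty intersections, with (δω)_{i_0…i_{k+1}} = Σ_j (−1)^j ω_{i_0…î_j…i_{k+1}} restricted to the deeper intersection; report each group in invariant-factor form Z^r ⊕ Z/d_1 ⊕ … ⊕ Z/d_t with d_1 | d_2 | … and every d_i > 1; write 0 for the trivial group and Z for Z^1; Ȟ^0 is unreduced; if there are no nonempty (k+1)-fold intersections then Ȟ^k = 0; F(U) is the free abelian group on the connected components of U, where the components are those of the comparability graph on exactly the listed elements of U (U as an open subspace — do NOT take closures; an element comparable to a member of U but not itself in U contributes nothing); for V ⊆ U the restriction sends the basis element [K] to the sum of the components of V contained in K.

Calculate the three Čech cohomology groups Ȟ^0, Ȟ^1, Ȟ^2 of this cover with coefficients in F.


nerve simplices:
  V1={{r},{s},{p,r},{q,r},{p,q,r}} V2={{r},{p,r},{q,r},{p,q,r}} V3={{p},{p,q},{p,r},{p,q,r}} V4={{q},{p,q},{q,r},{p,q,r}} V5={{p},{q},{r},{p,q},{p,r},{q,r},{p,q,r}}
  V12={{r},{p,r},{q,r},{p,q,r}} V13={{p,r},{p,q,r}} V14={{q,r},{p,q,r}} V15={{r},{p,r},{q,r},{p,q,r}} V23={{p,r},{p,q,r}} V24={{q,r},{p,q,r}} V25={{r},{p,r},{q,r},{p,q,r}} V34={{p,q},{p,q,r}} V35={{p},{p,q},{p,r},{p,q,r}} V45={{q},{p,q},{q,r},{p,q,r}}
  V123={{p,r},{p,q,r}} V124={{q,r},{p,q,r}} V125={{r},{p,r},{q,r},{p,q,r}} V134={{p,q,r}} V135={{p,r},{p,q,r}} V145={{q,r},{p,q,r}} V234={{p,q,r}} V235={{p,r},{p,q,r}} V245={{q,r},{p,q,r}} V345={{p,q},{p,q,r}}
  V1234={{p,q,r}} V1235={{p,r},{p,q,r}} V1245={{q,r},{p,q,r}} V1345={{p,q,r}} V2345={{p,q,r}}
  V12345={{p,q,r}}
components per intersection:
  V1: {{r},{p,r},{q,r},{p,q,r}} {{s}}
  V2: {{r},{p,r},{q,r},{p,q,r}}
  V3: {{p},{p,q},{p,r},{p,q,r}}
  V4: {{q},{p,q},{q,r},{p,q,r}}
  V5: {{p},{q},{r},{p,q},{p,r},{q,r},{p,q,r}}
  V12: {{r},{p,r},{q,r},{p,q,r}}
  V13: {{p,r},{p,q,r}}
  V14: {{q,r},{p,q,r}}
  V15: {{r},{p,r},{q,r},{p,q,r}}
  V23: {{p,r},{p,q,r}}
  V24: {{q,r},{p,q,r}}
  V25: {{r},{p,r},{q,r},{p,q,r}}
  V34: {{p,q},{p,q,r}}
  V35: {{p},{p,q},{p,r},{p,q,r}}
  V45: {{q},{p,q},{q,r},{p,q,r}}
  V123: {{p,r},{p,q,r}}
  V124: {{q,r},{p,q,r}}
  V125: {{r},{p,r},{q,r},{p,q,r}}
  V134: {{p,q,r}}
  V135: {{p,r},{p,q,r}}
  V145: {{q,r},{p,q,r}}
  V234: {{p,q,r}}
  V235: {{p,r},{p,q,r}}
  V245: {{q,r},{p,q,r}}
  V345: {{p,q},{p,q,r}}
  V1234: {{p,q,r}}
  V1235: {{p,r},{p,q,r}}
  V1245: {{q,r},{p,q,r}}
  V1345: {{p,q,r}}
  V2345: {{p,q,r}}
  V12345: {{p,q,r}}
C dims 6,10,10,5; δ0: rk 4, SNF 1^4; δ1: rk 6, SNF 1^6; δ2: rk 4, SNF 1^4
degree 0: 6−4−0 = 2 → Ȟ^0 ≅ Z^2
degree 1: 10−6−4 = 0 → Ȟ^1 ≅ 0
degree 2: 10−4−6 = 0 → Ȟ^2 ≅ 0

Ȟ^0 = Z^2; Ȟ^1 = 0; Ȟ^2 = 0


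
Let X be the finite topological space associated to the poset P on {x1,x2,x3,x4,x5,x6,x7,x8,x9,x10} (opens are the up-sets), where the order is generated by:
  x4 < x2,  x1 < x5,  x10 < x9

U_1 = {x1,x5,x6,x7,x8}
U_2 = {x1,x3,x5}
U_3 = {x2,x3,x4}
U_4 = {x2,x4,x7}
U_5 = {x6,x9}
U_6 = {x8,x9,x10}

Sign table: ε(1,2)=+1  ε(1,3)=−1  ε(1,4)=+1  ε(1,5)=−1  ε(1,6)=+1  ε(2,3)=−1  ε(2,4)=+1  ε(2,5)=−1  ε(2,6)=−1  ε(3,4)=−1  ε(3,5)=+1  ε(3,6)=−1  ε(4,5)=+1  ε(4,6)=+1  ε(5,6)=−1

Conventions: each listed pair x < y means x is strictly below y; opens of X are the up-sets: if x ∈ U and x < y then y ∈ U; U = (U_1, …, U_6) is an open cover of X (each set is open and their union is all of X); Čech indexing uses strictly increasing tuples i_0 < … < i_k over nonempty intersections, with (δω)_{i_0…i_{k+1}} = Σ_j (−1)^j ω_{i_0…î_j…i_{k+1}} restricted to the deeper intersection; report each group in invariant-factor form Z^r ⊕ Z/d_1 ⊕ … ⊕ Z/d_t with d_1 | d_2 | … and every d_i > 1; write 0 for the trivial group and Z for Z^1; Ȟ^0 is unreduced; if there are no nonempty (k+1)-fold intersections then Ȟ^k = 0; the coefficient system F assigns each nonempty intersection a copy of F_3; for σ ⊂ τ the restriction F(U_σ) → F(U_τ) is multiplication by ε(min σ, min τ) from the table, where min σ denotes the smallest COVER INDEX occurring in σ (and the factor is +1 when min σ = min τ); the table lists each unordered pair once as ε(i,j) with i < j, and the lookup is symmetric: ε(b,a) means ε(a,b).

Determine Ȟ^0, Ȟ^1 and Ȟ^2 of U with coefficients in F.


cover nerve:
  U12={x1,x5} U14={x7} U15={x6} U16={x8} U23={x3} U34={x2,x4} U56={x9}
C dims 6,7; δ0: rk_F3 5
Ȟ^0: (6−5)−0=1 ⇒ Z/3
Ȟ^1: (7−0)−5=2 ⇒ Z/3 ⊕ Z/3
Ȟ^2: (0−0)−0=0 ⇒ 0

Ȟ^0 ≅ Z/3, Ȟ^1 ≅ Z/3 ⊕ Z/3, Ȟ^2 ≅ 0


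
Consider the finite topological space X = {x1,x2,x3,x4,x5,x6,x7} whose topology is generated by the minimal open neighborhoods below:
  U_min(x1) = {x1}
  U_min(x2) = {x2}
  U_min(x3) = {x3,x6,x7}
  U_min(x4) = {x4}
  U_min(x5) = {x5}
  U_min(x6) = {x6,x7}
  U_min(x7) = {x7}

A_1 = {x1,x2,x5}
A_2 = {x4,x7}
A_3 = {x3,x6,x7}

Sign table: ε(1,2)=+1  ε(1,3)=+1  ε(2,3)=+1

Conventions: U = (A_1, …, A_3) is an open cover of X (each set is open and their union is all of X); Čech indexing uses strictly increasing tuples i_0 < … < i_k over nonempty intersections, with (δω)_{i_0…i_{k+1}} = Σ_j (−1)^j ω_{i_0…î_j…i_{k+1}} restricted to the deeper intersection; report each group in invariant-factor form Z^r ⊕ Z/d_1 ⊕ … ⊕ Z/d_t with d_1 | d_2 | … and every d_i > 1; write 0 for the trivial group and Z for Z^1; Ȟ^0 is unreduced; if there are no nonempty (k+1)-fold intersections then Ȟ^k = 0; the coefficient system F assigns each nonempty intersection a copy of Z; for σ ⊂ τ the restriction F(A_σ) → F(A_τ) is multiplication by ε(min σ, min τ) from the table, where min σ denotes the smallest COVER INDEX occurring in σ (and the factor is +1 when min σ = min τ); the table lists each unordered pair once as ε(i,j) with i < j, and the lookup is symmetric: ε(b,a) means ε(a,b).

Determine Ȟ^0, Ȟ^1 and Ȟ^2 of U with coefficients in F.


Ȟ^0 ≅ Z^2, Ȟ^1 ≅ 0, Ȟ^2 ≅ 0

cover nerve:
  A23={x7}
C dims 3,1; δ0: rk 1, SNF 1^1
Ȟ^0: (3−1)−0=2 ⇒ Z^2
Ȟ^1: (1−0)−1=0 ⇒ 0
Ȟ^2: (0−0)−0=0 ⇒ 0


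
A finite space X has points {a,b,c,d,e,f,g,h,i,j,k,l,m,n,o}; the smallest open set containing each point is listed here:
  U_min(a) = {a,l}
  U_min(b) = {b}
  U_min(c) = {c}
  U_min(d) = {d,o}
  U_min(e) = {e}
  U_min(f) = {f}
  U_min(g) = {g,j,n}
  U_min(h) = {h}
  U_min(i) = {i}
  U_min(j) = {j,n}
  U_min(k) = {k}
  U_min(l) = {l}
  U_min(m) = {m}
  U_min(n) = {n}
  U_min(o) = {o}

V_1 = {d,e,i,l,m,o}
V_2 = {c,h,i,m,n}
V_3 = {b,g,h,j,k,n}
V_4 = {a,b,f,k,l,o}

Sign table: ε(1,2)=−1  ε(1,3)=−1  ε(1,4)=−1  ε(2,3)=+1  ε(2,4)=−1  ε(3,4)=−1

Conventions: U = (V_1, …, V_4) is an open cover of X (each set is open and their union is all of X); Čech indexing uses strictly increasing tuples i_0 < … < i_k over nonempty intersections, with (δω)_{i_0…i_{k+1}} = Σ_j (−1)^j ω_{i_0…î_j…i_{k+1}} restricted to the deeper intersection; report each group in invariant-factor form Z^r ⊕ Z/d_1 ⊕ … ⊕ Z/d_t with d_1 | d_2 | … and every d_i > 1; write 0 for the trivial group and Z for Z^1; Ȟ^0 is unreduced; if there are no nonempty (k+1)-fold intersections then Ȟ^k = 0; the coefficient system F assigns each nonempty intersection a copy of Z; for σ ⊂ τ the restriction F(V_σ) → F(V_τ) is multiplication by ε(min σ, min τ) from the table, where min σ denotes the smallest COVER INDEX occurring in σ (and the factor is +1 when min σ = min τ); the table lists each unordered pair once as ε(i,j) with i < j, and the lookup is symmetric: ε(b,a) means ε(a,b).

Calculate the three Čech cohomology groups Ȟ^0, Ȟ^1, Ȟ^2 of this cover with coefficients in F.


nerve of the cover:
  V12={i,m} V14={l,o} V23={h,n} V34={b,k}
C dims 4,4; δ0: rk 4, SNF 1^3·2
Ȟ^0 = (4 − 4) − 0 = 0, so Ȟ^0 ≅ 0
Ȟ^1 = (4 − 0) − 4 = 0 plus torsion [2], so Ȟ^1 ≅ Z/2
Ȟ^2 = (0 − 0) − 0 = 0, so Ȟ^2 ≅ 0

Ȟ^0 = 0,  Ȟ^1 = Z/2,  Ȟ^2 = 0


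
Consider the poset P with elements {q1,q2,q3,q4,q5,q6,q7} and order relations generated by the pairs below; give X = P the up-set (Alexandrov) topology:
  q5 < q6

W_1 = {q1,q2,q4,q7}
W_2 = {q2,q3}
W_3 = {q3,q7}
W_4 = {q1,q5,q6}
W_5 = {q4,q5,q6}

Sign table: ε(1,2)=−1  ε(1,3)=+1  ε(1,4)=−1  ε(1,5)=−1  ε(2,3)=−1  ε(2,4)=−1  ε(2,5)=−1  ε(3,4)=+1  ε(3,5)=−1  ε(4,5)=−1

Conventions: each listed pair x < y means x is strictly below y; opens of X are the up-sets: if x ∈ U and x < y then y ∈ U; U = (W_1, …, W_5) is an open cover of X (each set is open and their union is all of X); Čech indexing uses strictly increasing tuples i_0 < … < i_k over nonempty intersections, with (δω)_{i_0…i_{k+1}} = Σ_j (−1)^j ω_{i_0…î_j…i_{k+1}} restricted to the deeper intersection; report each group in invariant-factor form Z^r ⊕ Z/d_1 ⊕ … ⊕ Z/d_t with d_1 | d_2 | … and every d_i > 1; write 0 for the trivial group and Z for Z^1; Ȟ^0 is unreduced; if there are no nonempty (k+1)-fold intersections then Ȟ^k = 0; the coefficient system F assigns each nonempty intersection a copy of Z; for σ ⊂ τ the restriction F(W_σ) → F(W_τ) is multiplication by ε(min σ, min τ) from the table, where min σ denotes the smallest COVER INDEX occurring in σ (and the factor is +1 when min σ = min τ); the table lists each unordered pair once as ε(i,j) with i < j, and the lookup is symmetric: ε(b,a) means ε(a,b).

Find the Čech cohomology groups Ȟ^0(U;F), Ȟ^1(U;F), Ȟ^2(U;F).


intersection data:
  W12={q2} W13={q7} W14={q1} W15={q4} W23={q3} W45={q5,q6}
C dims 5,6; δ0: rk 5, SNF 1^4·2
Ȟ^0 = (5 − 5) − 0 = 0, so Ȟ^0 ≅ 0
Ȟ^1 = (6 − 0) − 5 = 1 plus torsion [2], so Ȟ^1 ≅ Z ⊕ Z/2
Ȟ^2 = (0 − 0) − 0 = 0, so Ȟ^2 ≅ 0

Ȟ^0 = 0, Ȟ^1 = Z ⊕ Z/2 and Ȟ^2 = 0


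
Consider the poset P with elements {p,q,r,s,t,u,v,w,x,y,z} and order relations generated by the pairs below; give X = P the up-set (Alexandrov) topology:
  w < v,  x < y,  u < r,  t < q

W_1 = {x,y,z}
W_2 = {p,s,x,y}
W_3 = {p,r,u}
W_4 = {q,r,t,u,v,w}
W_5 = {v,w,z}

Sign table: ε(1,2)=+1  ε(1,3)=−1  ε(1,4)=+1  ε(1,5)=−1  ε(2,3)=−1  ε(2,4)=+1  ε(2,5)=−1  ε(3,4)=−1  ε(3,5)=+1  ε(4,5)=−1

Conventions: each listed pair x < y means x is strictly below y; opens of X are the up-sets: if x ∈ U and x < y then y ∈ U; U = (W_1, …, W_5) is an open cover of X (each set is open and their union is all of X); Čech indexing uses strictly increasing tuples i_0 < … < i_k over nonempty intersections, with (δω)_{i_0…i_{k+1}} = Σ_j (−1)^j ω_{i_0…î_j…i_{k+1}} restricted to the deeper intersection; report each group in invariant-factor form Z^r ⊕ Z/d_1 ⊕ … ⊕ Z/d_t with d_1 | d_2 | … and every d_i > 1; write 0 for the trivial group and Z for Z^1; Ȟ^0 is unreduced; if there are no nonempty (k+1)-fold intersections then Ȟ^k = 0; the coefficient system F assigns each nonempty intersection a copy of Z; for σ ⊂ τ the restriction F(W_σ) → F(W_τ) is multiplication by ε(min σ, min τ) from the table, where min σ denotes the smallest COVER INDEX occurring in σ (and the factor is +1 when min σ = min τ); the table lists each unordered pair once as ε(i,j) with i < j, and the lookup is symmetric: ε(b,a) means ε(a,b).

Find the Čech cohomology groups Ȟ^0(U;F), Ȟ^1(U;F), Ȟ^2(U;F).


Ȟ^0(U;F) ≅ Z,  Ȟ^1(U;F) ≅ Z,  Ȟ^2(U;F) ≅ 0

nonempty intersections:
  W12={x,y} W15={z} W23={p} W34={r,u} W45={v,w}
C dims 5,5; δ0: rk 4, SNF 1^4
Ȟ^0: (5−4)−0=1 ⇒ Z
Ȟ^1: (5−0)−4=1 ⇒ Z
Ȟ^2: (0−0)−0=0 ⇒ 0


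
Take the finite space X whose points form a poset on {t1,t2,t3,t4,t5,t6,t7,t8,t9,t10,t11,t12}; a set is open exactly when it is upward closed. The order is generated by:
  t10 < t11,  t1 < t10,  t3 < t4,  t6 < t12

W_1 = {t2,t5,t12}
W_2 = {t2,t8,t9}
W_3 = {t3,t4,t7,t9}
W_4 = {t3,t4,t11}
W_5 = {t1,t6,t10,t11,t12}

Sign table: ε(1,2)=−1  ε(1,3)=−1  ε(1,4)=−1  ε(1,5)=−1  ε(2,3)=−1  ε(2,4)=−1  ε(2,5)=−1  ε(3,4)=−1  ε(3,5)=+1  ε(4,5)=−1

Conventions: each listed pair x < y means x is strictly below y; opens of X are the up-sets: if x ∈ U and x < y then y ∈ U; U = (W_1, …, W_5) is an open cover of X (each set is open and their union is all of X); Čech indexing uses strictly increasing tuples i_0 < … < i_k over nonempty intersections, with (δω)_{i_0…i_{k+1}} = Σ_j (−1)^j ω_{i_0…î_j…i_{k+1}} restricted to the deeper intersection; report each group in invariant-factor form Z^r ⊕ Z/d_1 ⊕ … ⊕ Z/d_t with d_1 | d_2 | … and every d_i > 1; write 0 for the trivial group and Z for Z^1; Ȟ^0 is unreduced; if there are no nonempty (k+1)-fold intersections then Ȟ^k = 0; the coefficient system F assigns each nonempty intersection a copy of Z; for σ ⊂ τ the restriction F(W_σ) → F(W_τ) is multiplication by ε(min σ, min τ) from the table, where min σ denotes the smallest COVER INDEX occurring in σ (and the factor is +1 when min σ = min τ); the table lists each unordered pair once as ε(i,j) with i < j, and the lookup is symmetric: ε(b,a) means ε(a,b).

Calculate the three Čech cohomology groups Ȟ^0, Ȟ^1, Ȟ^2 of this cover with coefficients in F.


nonempty overlaps:
  W12={t2} W15={t12} W23={t9} W34={t3,t4} W45={t11}
C dims 5,5; δ0: rk 5, SNF 1^4·2
degree 0: 5−5−0 = 0 → Ȟ^0 ≅ 0
degree 1: 5−0−5 = 0 plus torsion [2] → Ȟ^1 ≅ Z/2
degree 2: 0−0−0 = 0 → Ȟ^2 ≅ 0

Ȟ^0 = 0, Ȟ^1 = Z/2, Ȟ^2 = 0


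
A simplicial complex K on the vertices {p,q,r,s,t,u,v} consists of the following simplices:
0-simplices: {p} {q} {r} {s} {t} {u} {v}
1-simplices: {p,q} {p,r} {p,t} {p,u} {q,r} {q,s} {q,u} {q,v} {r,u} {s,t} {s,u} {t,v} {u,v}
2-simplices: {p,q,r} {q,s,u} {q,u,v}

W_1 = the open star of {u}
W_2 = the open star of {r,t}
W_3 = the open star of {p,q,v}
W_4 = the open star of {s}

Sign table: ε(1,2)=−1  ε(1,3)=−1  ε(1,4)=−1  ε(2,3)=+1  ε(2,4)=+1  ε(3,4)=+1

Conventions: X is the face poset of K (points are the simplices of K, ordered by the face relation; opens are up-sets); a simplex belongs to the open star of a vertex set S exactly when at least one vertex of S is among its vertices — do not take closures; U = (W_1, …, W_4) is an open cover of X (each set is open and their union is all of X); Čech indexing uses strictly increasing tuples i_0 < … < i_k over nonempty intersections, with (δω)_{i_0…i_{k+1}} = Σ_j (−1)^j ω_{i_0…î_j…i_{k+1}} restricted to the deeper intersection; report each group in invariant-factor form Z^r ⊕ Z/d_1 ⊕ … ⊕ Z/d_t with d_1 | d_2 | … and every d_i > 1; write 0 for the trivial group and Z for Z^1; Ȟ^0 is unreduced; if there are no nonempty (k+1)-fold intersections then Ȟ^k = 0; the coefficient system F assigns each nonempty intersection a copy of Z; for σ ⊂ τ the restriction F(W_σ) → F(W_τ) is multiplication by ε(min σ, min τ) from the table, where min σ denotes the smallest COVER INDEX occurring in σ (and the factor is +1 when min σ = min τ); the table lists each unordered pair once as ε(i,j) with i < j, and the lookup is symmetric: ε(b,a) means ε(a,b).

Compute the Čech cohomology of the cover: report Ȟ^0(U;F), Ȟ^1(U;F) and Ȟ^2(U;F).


nonempty overlaps:
  W1={{u},{p,u},{q,u},{r,u},{s,u},{u,v},{q,s,u},{q,u,v}} W2={{r},{t},{p,r},{p,t},{q,r},{r,u},{s,t},{t,v},{p,q,r}} W3={{p},{q},{v},{p,q},{p,r},{p,t},{p,u},{q,r},{q,s},{q,u},{q,v},{t,v},{u,v},{p,q,r},{q,s,u},{q,u,v}} W4={{s},{q,s},{s,t},{s,u},{q,s,u}}
  W12={{r,u}} W13={{p,u},{q,u},{u,v},{q,s,u},{q,u,v}} W14={{s,u},{q,s,u}} W23={{p,r},{p,t},{q,r},{t,v},{p,q,r}} W24={{s,t}} W34={{q,s},{q,s,u}}
  W134={{q,s,u}}
C dims 4,6,1; δ0: rk 3, SNF 1^3; δ1: rk 1, SNF 1^1
degree 0: 4−3−0 = 1 → Ȟ^0 ≅ Z
degree 1: 6−1−3 = 2 → Ȟ^1 ≅ Z^2
degree 2: 1−0−1 = 0 → Ȟ^2 ≅ 0

Ȟ^0 = Z; Ȟ^1 = Z^2; Ȟ^2 = 0


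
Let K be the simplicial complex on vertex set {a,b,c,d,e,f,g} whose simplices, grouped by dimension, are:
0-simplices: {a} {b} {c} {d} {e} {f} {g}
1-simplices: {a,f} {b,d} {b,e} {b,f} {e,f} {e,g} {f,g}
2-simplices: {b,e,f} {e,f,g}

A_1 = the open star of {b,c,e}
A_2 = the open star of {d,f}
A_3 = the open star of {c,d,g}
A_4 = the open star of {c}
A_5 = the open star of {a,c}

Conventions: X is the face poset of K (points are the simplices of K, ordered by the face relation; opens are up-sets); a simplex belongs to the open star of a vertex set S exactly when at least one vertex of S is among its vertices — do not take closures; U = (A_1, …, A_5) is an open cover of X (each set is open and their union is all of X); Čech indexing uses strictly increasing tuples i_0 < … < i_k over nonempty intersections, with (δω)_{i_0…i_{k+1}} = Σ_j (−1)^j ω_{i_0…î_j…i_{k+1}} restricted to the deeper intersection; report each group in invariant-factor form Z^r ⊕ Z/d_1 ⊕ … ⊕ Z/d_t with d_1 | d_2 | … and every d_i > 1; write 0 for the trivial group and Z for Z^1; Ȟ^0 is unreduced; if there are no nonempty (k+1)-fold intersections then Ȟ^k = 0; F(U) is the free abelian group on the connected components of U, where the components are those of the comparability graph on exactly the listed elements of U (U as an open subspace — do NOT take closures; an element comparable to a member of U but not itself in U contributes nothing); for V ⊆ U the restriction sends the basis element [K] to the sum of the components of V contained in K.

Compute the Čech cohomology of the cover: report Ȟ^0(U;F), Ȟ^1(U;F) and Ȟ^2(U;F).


Ȟ^0 = Z^2, Ȟ^1 = 0 and Ȟ^2 = 0

cover nerve:
  A1={{b},{c},{e},{b,d},{b,e},{b,f},{e,f},{e,g},{b,e,f},{e,f,g}} A2={{d},{f},{a,f},{b,d},{b,f},{e,f},{f,g},{b,e,f},{e,f,g}} A3={{c},{d},{g},{b,d},{e,g},{f,g},{e,f,g}} A4={{c}} A5={{a},{c},{a,f}}
  A12={{b,d},{b,f},{e,f},{b,e,f},{e,f,g}} A13={{c},{b,d},{e,g},{e,f,g}} A14={{c}} A15={{c}} A23={{d},{b,d},{f,g},{e,f,g}} A25={{a,f}} A34={{c}} A35={{c}} A45={{c}}
  A123={{b,d},{e,f,g}} A134={{c}} A135={{c}} A145={{c}} A345={{c}}
  A1345={{c}}
components per intersection:
  A1: {{b},{e},{b,d},{b,e},{b,f},{e,f},{e,g},{b,e,f},{e,f,g}} {{c}}
  A2: {{d},{b,d}} {{f},{a,f},{b,f},{e,f},{f,g},{b,e,f},{e,f,g}}
  A3: {{c}} {{d},{b,d}} {{g},{e,g},{f,g},{e,f,g}}
  A4: {{c}}
  A5: {{a},{a,f}} {{c}}
  A12: {{b,d}} {{b,f},{e,f},{b,e,f},{e,f,g}}
  A13: {{c}} {{b,d}} {{e,g},{e,f,g}}
  A14: {{c}}
  A15: {{c}}
  A23: {{d},{b,d}} {{f,g},{e,f,g}}
  A25: {{a,f}}
  A34: {{c}}
  A35: {{c}}
  A45: {{c}}
  A123: {{b,d}} {{e,f,g}}
  A134: {{c}}
  A135: {{c}}
  A145: {{c}}
  A345: {{c}}
  A1345: {{c}}
C dims 10,13,6,1; δ0: rk 8, SNF 1^8; δ1: rk 5, SNF 1^5; δ2: rk 1, SNF 1^1
Ȟ^0: (10−8)−0=2 ⇒ Z^2
Ȟ^1: (13−5)−8=0 ⇒ 0
Ȟ^2: (6−1)−5=0 ⇒ 0


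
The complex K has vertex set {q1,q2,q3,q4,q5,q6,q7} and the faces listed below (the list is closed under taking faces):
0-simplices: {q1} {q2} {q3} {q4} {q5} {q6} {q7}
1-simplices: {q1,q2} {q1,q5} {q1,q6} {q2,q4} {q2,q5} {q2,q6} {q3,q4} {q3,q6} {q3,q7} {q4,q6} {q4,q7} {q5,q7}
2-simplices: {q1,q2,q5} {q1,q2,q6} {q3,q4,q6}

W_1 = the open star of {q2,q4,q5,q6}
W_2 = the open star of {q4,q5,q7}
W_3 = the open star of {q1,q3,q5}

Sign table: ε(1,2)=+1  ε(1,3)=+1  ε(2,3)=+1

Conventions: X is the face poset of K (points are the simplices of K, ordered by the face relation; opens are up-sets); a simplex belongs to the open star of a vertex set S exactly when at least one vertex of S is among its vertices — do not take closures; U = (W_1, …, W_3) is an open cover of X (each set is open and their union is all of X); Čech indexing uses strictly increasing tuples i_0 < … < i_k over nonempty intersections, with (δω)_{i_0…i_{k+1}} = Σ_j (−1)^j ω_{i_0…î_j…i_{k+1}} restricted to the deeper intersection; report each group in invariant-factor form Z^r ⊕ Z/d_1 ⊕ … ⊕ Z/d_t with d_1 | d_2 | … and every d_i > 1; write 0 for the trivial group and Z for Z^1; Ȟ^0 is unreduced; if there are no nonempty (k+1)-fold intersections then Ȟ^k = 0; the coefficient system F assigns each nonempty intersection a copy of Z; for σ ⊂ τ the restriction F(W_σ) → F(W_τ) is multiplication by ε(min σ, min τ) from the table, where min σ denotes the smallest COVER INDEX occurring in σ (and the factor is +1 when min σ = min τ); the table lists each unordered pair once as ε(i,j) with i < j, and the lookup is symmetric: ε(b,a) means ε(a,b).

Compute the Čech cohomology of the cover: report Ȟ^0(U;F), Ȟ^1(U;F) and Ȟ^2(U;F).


Ȟ^0 = Z,  Ȟ^1 = 0,  Ȟ^2 = 0

nonempty intersections:
  W1={{q2},{q4},{q5},{q6},{q1,q2},{q1,q5},{q1,q6},{q2,q4},{q2,q5},{q2,q6},{q3,q4},{q3,q6},{q4,q6},{q4,q7},{q5,q7},{q1,q2,q5},{q1,q2,q6},{q3,q4,q6}} W2={{q4},{q5},{q7},{q1,q5},{q2,q4},{q2,q5},{q3,q4},{q3,q7},{q4,q6},{q4,q7},{q5,q7},{q1,q2,q5},{q3,q4,q6}} W3={{q1},{q3},{q5},{q1,q2},{q1,q5},{q1,q6},{q2,q5},{q3,q4},{q3,q6},{q3,q7},{q5,q7},{q1,q2,q5},{q1,q2,q6},{q3,q4,q6}}
  W12={{q4},{q5},{q1,q5},{q2,q4},{q2,q5},{q3,q4},{q4,q6},{q4,q7},{q5,q7},{q1,q2,q5},{q3,q4,q6}} W13={{q5},{q1,q2},{q1,q5},{q1,q6},{q2,q5},{q3,q4},{q3,q6},{q5,q7},{q1,q2,q5},{q1,q2,q6},{q3,q4,q6}} W23={{q5},{q1,q5},{q2,q5},{q3,q4},{q3,q7},{q5,q7},{q1,q2,q5},{q3,q4,q6}}
  W123={{q5},{q1,q5},{q2,q5},{q3,q4},{q5,q7},{q1,q2,q5},{q3,q4,q6}}
C dims 3,3,1; δ0: rk 2, SNF 1^2; δ1: rk 1, SNF 1^1
Ȟ^0: (3−2)−0=1 ⇒ Z
Ȟ^1: (3−1)−2=0 ⇒ 0
Ȟ^2: (1−0)−1=0 ⇒ 0


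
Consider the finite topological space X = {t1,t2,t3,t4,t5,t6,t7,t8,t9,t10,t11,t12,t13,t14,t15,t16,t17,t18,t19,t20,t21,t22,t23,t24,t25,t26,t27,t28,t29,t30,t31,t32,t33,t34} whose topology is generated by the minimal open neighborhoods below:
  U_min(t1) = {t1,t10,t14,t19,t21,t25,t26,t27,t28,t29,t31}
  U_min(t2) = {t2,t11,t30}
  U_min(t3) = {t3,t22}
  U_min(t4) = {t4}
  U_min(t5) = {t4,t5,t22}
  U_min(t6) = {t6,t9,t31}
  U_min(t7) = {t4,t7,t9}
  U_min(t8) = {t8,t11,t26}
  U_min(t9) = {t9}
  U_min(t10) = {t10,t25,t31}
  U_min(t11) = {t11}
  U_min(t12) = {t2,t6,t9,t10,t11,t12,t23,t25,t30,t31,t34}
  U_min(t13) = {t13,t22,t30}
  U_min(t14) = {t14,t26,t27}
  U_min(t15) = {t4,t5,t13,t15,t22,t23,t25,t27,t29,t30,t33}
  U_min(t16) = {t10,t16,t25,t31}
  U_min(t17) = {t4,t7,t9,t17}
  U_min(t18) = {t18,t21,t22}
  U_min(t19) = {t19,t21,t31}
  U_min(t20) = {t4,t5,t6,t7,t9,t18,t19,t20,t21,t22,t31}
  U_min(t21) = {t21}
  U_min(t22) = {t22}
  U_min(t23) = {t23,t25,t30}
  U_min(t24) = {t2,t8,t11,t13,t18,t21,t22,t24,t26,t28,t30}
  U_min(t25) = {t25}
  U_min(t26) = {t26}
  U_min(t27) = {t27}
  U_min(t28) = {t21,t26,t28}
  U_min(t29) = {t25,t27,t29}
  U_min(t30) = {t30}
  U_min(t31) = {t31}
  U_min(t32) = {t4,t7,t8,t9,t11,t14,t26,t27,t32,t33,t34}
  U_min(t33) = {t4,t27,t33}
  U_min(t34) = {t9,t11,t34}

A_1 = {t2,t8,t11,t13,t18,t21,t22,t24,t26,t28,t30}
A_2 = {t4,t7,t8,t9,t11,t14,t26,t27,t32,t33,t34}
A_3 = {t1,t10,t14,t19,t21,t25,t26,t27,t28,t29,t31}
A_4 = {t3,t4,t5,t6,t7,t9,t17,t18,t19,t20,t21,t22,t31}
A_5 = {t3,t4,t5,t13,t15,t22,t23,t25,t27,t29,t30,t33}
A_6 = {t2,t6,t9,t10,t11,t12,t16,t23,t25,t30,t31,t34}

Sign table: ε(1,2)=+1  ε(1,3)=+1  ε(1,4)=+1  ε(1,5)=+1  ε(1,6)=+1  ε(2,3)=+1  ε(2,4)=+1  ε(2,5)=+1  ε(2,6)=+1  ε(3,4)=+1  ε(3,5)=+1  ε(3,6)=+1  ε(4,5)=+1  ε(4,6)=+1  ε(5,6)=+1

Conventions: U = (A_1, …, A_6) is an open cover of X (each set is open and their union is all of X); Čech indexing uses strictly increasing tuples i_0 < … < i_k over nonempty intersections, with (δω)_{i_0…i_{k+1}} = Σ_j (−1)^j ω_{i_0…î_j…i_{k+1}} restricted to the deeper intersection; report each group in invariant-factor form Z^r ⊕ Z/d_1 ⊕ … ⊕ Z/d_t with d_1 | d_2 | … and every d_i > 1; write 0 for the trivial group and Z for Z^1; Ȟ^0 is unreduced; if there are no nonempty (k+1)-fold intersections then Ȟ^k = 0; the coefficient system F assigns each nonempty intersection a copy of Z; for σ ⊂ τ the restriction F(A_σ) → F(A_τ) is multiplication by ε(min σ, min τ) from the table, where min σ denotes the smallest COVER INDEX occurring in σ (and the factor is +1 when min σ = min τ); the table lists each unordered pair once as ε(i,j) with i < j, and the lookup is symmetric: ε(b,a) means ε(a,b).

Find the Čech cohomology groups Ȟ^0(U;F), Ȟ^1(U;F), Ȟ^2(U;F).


cover nerve:
  A12={t8,t11,t26} A13={t21,t26,t28} A14={t18,t21,t22} A15={t13,t22,t30} A16={t2,t11,t30} A23={t14,t26,t27} A24={t4,t7,t9} A25={t4,t27,t33} A26={t9,t11,t34} A34={t19,t21,t31} A35={t25,t27,t29} A36={t10,t25,t31} A45={t3,t4,t5,t22} A46={t6,t9,t31} A56={t23,t25,t30}
  A123={t26} A126={t11} A134={t21} A145={t22} A156={t30} A235={t27} A245={t4} A246={t9} A346={t31} A356={t25}
C dims 6,15,10; δ0: rk 5, SNF 1^5; δ1: rk 10, SNF 1^9·2
Ȟ^0: (6−5)−0=1 ⇒ Z
Ȟ^1: (15−10)−5=0 ⇒ 0
Ȟ^2: (10−0)−10=0 plus torsion [2] ⇒ Z/2

Ȟ^0 = Z, Ȟ^1 = 0 and Ȟ^2 = Z/2
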